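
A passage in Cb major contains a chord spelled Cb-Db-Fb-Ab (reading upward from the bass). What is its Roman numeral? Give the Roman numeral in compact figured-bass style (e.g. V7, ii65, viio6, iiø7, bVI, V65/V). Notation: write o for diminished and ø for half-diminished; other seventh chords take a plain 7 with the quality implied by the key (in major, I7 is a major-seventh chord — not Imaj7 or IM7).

ii42

The pitches Db-Fb-Ab-Cb form a minor seventh chord rooted on Db.
In Cb major, Db is the supertonic; the diatonic minor seventh chord there is ii7.
With Cb in the bass the chord is in third inversion, so the figured bass is 42.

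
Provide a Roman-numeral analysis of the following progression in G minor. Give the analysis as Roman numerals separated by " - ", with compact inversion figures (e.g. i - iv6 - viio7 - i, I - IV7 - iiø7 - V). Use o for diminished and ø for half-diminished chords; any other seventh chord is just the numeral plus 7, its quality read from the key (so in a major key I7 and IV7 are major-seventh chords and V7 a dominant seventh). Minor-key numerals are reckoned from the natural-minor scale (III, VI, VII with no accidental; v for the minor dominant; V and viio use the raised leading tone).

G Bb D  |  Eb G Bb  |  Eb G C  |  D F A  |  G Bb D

G-Bb-D has root G, degree 1 in G minor, so i.
Eb-G-Bb: root Eb is the submediant; major triad there is VI.
Eb-G-C has root C, degree 4 in G minor, so iv6.
D-F-A: root D is the dominant; minor triad there is v.
G-Bb-D: root G is the tonic; minor triad there is i.

i - VI - iv6 - v - i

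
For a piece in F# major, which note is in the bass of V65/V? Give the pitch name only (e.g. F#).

The applied chord V65/V is rooted on G#: G#-B#-D#-F#.
The figure 65 means first inversion — the third is in the bass.

B#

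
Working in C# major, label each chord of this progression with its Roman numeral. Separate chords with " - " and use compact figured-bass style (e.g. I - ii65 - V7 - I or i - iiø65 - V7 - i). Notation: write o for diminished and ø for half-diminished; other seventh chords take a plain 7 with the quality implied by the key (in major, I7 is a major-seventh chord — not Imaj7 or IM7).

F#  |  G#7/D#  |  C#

F# has root F#, degree 4 in C# major, so IV.
G#7/D# has root G#, degree 5 in C# major, so V43.
C# has root C#, degree 1 in C# major, so I.

IV - V43 - I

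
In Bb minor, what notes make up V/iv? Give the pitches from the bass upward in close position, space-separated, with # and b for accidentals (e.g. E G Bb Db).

V/iv is a secondary dominant — the dominant triad of iv. iv in Bb minor is Eb, so the applied chord's root is Bb, a perfect fifth above.
Building a major triad on Bb gives Bb-D-F.

Bb D F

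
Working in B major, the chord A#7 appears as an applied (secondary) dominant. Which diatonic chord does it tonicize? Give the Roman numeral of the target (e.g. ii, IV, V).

The chord is a dominant seventh chord on A#.
A dominant resolves down a perfect fifth: A# → D#. In B major, D# is scale degree 3, i.e. iii.

iii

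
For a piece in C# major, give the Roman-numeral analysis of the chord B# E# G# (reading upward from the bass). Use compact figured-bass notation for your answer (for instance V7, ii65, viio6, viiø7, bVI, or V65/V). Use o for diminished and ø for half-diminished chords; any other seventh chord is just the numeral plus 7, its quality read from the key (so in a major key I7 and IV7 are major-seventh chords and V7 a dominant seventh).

Stacked in thirds the chord is E#-G#-B#: a minor triad on E#.
E# is scale degree 3 in C# major, and a minor triad on that degree is written iii.
With B# in the bass the chord is in second inversion, so the figured bass is 64.

iii64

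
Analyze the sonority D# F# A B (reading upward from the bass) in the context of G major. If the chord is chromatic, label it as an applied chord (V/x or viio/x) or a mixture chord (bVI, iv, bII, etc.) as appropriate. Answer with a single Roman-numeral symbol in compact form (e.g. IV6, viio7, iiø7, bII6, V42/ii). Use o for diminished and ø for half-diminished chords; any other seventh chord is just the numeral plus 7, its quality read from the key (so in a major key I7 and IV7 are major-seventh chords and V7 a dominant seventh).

The pitches B-D#-F#-A form a dominant seventh chord rooted on B.
B is not a diatonic chord root with this quality in G major, but it lies a perfect fifth above E (vi), so the chord functions as an applied dominant of vi.
With D# in the bass the chord is in first inversion, so the figured bass is 65.

V65/vi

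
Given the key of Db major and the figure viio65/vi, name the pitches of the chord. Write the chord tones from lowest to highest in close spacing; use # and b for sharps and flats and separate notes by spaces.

C Eb Gb A

viio65/vi is a secondary leading-tone chord. The target vi is Bb in Db major; the applied chord is rooted a semitone below, on A.
Building a fully diminished seventh chord on A gives A-C-Eb-Gb.
The figured bass 65 indicates first inversion, placing the third (C) in the bass: C-Eb-Gb-A.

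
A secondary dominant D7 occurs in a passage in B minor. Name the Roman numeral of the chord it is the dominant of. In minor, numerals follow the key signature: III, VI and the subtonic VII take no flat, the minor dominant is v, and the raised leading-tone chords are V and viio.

VI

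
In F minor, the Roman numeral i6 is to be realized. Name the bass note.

Ab

i in F minor has root F; the chord is F-Ab-C.
The figure 6 means first inversion — the third is in the bass.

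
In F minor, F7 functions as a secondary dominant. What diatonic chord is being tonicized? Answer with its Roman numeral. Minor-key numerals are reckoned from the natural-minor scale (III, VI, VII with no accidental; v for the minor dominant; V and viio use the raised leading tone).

The chord is a dominant seventh chord on F.
A dominant resolves down a perfect fifth: F → Bb. In F minor, Bb is scale degree 4, i.e. iv.

iv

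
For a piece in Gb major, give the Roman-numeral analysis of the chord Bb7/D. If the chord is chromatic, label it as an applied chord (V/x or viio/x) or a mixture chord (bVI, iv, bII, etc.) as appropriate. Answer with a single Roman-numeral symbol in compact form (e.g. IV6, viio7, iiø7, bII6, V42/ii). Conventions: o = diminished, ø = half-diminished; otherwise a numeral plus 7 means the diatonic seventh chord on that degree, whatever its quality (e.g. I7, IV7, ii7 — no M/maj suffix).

Stacked in thirds the chord is Bb-D-F-Ab: a dominant seventh chord on Bb.
Bb is not a diatonic chord root with this quality in Gb major, but it lies a perfect fifth above Eb (vi), so the chord functions as an applied dominant of vi.
With D in the bass the chord is in first inversion, so the figured bass is 65.

V65/vi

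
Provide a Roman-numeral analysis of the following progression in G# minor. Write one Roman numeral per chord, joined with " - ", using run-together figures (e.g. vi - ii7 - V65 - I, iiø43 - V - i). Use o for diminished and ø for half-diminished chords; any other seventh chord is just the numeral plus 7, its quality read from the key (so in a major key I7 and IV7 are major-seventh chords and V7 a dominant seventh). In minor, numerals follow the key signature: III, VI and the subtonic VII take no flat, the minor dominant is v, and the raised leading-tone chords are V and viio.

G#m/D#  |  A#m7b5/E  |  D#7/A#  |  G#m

i64 - iiø43 - V43 - i

G#m/D#: root G# is the tonic; minor triad there is i64.
A#m7b5/E: half-diminished seventh chord on A# = scale degree 2 → iiø43.
D#7/A#: dominant seventh chord on D# = scale degree 5 → V43.
G#m: root G# is the tonic; minor triad there is i.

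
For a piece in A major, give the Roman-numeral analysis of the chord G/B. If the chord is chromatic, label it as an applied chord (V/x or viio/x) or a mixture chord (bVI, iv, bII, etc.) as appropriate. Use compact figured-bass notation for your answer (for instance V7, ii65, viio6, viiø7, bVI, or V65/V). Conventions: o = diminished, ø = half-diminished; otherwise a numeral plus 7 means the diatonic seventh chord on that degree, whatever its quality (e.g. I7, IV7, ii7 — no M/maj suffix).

Stacked in thirds the chord is G-B-D: a major triad on G.
G is the lowered seventh degree of A major (diatonic 7 would be G#). This is a major triad on the lowered seventh degree (the subtonic), borrowed from the parallel minor.
With B in the bass the chord is in first inversion, so the figured bass is 6.

bVII6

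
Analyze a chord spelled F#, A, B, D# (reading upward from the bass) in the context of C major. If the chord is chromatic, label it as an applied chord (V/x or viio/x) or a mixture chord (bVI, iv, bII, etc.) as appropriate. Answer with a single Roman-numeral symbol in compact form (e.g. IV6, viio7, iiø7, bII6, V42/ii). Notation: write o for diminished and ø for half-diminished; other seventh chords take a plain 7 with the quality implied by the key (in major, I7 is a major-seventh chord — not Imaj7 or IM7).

V43/iii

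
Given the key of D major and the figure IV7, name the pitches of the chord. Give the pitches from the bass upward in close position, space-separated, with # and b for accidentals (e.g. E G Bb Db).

G B D F#

In D major, the fourth degree is G, and the diatonic chord built there is a major seventh chord.
That chord is spelled G-B-D-F#.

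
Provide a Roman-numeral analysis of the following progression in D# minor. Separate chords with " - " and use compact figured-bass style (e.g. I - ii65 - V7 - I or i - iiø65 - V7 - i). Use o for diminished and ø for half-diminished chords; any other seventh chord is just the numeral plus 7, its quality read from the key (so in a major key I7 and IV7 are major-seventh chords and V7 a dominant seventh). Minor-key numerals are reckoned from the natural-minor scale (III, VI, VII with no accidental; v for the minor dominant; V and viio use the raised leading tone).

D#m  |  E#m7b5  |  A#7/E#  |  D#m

i - iiø7 - V43 - i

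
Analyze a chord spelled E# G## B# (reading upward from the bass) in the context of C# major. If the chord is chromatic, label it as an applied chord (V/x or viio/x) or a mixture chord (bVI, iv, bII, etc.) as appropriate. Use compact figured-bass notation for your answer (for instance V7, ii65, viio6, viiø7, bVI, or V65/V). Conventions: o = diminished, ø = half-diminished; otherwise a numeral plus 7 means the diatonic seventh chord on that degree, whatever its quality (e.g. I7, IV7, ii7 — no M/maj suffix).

V/vi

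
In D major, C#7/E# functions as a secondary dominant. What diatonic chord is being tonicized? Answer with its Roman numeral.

The chord is a dominant seventh chord on C#.
A dominant resolves down a perfect fifth: C# → F#. In D major, F# is scale degree 3, i.e. iii.

iii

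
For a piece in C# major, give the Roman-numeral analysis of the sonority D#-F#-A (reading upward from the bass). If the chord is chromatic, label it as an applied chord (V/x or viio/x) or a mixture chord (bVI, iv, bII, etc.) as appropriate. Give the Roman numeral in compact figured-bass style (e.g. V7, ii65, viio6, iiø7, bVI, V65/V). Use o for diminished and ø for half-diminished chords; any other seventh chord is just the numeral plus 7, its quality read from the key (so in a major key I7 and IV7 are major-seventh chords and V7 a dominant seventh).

The pitches D#-F#-A form a diminished triad rooted on D#.
D# is the second degree of C# major. This is the diminished supertonic triad, borrowed from the parallel minor.

iio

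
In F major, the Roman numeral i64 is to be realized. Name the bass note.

i in F major has root F; the chord is F-Ab-C.
The figure 64 means second inversion — the fifth is in the bass.

C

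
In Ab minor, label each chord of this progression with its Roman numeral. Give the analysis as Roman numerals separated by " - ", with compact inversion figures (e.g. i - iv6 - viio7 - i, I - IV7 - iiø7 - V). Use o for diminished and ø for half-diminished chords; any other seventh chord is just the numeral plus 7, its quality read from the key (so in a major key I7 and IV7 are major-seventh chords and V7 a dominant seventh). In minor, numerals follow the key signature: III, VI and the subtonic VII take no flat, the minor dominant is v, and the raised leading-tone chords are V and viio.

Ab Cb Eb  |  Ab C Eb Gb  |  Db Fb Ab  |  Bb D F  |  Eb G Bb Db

i - V7/iv - iv - V/V - V7

Ab-Cb-Eb has root Ab, degree 1 in Ab minor, so i.
Ab-C-Eb-Gb: chromatic; Ab is V of iv, so V7/iv.
Db-Fb-Ab has root Db, degree 4 in Ab minor, so iv.
Bb-D-F: chromatic; Bb is V of V, so V/V.
Eb-G-Bb-Db has root Eb, degree 5 in Ab minor, so V7.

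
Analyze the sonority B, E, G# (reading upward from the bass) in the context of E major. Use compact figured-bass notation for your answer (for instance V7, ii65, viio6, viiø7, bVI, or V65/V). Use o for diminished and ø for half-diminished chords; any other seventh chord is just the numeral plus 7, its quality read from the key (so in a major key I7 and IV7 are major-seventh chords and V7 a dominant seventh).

Stacked in thirds the chord is E-G#-B: a major triad on E.
In E major, E is the tonic; the diatonic major triad there is I.
With B in the bass the chord is in second inversion, so the figured bass is 64.

I64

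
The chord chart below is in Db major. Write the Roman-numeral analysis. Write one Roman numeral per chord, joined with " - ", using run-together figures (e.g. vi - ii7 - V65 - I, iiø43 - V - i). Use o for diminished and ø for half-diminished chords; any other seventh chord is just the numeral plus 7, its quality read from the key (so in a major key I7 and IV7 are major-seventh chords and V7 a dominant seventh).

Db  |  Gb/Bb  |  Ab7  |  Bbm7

I - IV6 - V7 - vi7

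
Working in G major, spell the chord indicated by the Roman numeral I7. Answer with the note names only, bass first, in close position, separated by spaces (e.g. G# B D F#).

G B D F#

The numeral's case and figure indicate a major seventh chord. In G major its root, the first degree, is G.
That chord is spelled G-B-D-F#.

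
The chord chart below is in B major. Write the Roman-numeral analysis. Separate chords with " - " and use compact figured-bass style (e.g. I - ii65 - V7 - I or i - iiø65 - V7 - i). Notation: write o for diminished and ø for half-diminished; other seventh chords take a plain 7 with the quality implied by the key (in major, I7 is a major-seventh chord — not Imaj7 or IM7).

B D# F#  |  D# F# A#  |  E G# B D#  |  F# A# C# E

I - iii - IV7 - V7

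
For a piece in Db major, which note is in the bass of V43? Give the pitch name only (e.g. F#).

Eb

V in Db major has root Ab; the chord is Ab-C-Eb-Gb.
The figure 43 means second inversion — the fifth is in the bass.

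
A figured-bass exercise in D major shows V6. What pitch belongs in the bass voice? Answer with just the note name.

C#

V in D major has root A; the chord is A-C#-E.
The figure 6 means first inversion — the third is in the bass.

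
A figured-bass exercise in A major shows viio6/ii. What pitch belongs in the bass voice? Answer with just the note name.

C#

The applied chord viio6/ii is rooted on A#: A#-C#-E.
The figure 6 means first inversion — the third is in the bass.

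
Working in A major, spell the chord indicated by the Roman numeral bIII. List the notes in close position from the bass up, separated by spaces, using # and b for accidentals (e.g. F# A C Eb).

bIII is a major triad on the lowered third degree, borrowed from the parallel minor. In A major that root is C.
So the chord is C-E-G.

C E G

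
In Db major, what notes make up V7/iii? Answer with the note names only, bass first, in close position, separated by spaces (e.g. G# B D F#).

V7/iii is a secondary dominant — the dominant seventh of iii. iii in Db major is F, so the applied chord's root is C, a perfect fifth above.
Building a dominant seventh chord on C gives C-E-G-Bb.

C E G Bb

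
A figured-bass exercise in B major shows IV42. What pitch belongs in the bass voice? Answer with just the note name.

D#

IV in B major has root E; the chord is E-G#-B-D#.
The figure 42 means third inversion — the seventh is in the bass.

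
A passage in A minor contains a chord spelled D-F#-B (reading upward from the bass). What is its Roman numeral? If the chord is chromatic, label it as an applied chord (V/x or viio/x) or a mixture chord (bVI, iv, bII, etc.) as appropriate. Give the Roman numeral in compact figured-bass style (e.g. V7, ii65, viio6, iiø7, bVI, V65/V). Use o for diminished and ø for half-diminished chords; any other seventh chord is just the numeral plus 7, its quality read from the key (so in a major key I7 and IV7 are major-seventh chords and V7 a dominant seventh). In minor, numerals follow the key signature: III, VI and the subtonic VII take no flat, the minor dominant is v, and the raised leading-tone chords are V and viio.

ii6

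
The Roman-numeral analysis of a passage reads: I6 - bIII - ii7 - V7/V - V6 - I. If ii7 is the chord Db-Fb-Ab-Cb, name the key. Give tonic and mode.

The chord Dbm7 is a minor seventh chord rooted on Db; its label is ii7.
Counting down one scale step from Db places the tonic on Cb; a minor seventh chord on degree 2 is diatonic only in major.

Cb major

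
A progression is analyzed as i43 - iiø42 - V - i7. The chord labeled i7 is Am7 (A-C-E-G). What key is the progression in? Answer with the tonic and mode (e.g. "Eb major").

A minor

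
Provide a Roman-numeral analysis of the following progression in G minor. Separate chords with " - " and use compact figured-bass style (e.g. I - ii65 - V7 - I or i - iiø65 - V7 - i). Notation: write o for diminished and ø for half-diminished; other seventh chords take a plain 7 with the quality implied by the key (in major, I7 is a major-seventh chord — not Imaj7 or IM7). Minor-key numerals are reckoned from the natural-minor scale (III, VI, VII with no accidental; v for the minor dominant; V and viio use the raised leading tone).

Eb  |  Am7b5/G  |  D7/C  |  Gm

VI - iiø42 - V42 - i

Eb has root Eb, degree 6 in G minor, so VI.
Am7b5/G: half-diminished seventh chord on A = scale degree 2 → iiø42.
D7/C has root D, degree 5 in G minor, so V42.
Gm: minor triad on G = scale degree 1 → i.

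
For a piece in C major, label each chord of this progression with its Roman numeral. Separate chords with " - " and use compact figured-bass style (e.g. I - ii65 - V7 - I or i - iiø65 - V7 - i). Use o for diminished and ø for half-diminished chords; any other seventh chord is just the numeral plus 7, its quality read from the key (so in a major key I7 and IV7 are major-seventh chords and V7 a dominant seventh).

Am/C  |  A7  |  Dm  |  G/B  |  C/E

vi6 - V7/ii - ii - V6 - I6

Am/C: minor triad on A = scale degree 6 → vi6.
A7: a dominant seventh chord on A, the applied dominant of ii → V7/ii.
Dm has root D, degree 2 in C major, so ii.
G/B has root G, degree 5 in C major, so V6.
C/E: major triad on C = scale degree 1 → I6.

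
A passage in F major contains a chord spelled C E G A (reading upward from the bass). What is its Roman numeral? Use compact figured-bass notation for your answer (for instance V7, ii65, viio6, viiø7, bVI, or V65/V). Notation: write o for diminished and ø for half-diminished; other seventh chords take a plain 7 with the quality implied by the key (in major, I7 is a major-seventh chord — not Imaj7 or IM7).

Stacked in thirds the chord is A-C-E-G: a minor seventh chord on A.
A is scale degree 3 in F major, and a minor seventh chord on that degree is written iii7.
With C in the bass the chord is in first inversion, so the figured bass is 65.

iii65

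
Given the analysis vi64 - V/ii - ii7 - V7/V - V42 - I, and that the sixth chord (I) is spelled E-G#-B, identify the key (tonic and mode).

The anchor chord is a major triad on E, labeled I.
If E is scale degree 1 and the mode makes that degree carry a major triad, the tonic is E and the mode is major.

E major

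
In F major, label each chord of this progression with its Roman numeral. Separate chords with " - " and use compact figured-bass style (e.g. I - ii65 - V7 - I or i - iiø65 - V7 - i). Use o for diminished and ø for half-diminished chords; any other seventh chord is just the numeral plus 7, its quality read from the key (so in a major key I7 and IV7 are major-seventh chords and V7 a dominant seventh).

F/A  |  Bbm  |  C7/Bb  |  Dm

F/A has root F, degree 1 in F major, so I6.
Bbm: Bb with this quality isn't in the key; it's iv, borrowed from the parallel minor.
C7/Bb has root C, degree 5 in F major, so V42.
Dm: root D is the submediant; minor triad there is vi.

I6 - iv - V42 - vi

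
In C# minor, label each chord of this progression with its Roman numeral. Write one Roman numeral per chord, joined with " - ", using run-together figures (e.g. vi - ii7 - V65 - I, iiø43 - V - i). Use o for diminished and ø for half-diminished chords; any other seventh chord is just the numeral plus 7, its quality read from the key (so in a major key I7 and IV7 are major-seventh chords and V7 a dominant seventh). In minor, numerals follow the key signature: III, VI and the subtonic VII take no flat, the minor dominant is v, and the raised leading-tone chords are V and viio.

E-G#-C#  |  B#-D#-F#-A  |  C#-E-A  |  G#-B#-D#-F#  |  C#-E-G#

E-G#-C#: minor triad on C# = scale degree 1 → i6.
B#-D#-F#-A has root B#, degree 7 in C# minor, so viio7.
C#-E-A: major triad on A = scale degree 6 → VI6.
G#-B#-D#-F#: root G# is the dominant; dominant seventh chord there is V7.
C#-E-G# has root C#, degree 1 in C# minor, so i.

i6 - viio7 - VI6 - V7 - i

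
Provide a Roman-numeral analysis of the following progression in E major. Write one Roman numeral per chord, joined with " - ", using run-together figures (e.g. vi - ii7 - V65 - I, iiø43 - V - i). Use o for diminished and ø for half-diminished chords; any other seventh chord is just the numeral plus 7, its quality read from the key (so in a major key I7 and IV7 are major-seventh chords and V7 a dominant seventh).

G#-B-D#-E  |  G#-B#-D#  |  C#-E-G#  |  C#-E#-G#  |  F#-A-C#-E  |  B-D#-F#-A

I65 - V/vi - vi - V/ii - ii7 - V7

G#-B-D#-E: major seventh chord on E = scale degree 1 → I65.
G#-B#-D#: chromatic; G# is V of vi, so V/vi.
C#-E-G# has root C#, degree 6 in E major, so vi.
C#-E#-G#: a major triad on C#, the applied dominant of ii → V/ii.
F#-A-C#-E has root F#, degree 2 in E major, so ii7.
B-D#-F#-A has root B, degree 5 in E major, so V7.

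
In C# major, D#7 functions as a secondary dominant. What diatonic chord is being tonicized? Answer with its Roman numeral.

V

The chord is a dominant seventh chord on D#.
A dominant resolves down a perfect fifth: D# → G#. In C# major, G# is scale degree 5, i.e. V.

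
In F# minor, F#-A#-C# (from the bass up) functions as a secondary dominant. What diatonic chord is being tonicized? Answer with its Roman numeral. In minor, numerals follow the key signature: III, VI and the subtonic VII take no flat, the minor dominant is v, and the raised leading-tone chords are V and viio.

The chord is a major triad on F#.
A dominant resolves down a perfect fifth: F# → B. In F# minor, B is scale degree 4, i.e. iv.

iv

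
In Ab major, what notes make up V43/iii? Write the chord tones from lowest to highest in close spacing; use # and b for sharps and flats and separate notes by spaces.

V43/iii is a secondary dominant — the dominant seventh of iii. iii in Ab major is C, so the applied chord's root is G, a perfect fifth above.
Building a dominant seventh chord on G gives G-B-D-F.
With the 43 figure the chord is in second inversion; from the bass D upward in close position it reads D-F-G-B.

D F G B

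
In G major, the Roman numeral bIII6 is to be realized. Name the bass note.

D

bIII in G major has root Bb; the chord is Bb-D-F.
The figure 6 means first inversion — the third is in the bass.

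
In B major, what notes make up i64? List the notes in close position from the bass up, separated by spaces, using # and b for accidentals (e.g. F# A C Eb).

Scale degree 1 in B major is B; here the chord built on it is altered to a minor triad. i64 is the minor tonic, borrowed from the parallel minor.
So the chord is B-D-F#.
The figured bass 64 indicates second inversion, placing the fifth (F#) in the bass: F#-B-D.

F# B D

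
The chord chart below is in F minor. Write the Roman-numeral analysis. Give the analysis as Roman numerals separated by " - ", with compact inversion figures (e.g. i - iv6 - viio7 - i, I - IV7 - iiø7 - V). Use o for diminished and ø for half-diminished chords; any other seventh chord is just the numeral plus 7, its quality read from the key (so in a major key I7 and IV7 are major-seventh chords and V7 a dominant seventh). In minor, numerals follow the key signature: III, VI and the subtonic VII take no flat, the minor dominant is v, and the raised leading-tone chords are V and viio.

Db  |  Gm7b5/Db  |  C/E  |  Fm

VI - iiø43 - V6 - i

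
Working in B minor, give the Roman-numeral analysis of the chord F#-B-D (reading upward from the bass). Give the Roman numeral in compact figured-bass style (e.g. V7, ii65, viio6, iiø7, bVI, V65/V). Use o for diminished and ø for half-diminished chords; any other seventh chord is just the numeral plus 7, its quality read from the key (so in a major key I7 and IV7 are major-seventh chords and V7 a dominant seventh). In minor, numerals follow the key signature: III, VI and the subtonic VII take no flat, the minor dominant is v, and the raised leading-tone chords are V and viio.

Stacked in thirds the chord is B-D-F#: a minor triad on B.
In B minor, B is the tonic; the diatonic minor triad there is i.
With F# in the bass the chord is in second inversion, so the figured bass is 64.

i64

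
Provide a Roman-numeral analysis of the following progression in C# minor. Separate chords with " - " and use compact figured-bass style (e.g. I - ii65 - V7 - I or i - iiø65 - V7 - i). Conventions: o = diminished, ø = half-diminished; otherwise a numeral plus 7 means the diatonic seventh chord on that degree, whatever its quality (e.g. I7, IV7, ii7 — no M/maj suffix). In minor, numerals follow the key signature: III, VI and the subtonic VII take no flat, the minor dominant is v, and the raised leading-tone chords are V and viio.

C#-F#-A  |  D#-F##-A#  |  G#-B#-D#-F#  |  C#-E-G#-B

iv64 - V/V - V7 - i7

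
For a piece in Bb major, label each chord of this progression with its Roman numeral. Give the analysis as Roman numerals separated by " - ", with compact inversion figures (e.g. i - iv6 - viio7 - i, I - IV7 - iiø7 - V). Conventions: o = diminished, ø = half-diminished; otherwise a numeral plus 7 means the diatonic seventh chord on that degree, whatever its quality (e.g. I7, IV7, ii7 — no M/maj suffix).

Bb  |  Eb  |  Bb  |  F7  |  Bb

Bb: root Bb is the tonic; major triad there is I.
Eb: root Eb is the subdominant; major triad there is IV.
Bb has root Bb, degree 1 in Bb major, so I.
F7: root F is the dominant; dominant seventh chord there is V7.
Bb: root Bb is the tonic; major triad there is I.

I - IV - I - V7 - I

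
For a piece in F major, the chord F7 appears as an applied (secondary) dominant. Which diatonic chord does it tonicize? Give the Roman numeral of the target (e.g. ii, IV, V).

The chord is a dominant seventh chord on F.
A dominant resolves down a perfect fifth: F → Bb. In F major, Bb is scale degree 4, i.e. IV.

IV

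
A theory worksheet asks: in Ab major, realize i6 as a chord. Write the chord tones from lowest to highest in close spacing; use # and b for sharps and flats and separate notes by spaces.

i6 is the minor tonic, borrowed from the parallel minor. In Ab major that root is Ab.
So the chord is Ab-Cb-Eb, a minor triad.
The figured bass 6 indicates first inversion, placing the third (Cb) in the bass: Cb-Eb-Ab.

Cb Eb Ab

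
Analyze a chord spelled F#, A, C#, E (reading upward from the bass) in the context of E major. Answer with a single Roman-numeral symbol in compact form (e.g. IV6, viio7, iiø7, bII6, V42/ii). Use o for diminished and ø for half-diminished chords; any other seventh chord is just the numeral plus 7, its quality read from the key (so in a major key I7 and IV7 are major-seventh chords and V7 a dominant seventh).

ii7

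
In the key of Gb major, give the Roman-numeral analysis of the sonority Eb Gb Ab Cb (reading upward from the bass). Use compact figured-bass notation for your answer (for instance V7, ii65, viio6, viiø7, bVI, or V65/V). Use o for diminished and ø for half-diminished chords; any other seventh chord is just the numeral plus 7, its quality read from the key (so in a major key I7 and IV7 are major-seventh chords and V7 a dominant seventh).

The pitches Ab-Cb-Eb-Gb form a minor seventh chord rooted on Ab.
In Gb major, Ab is the supertonic; the diatonic minor seventh chord there is ii7.
With Eb in the bass the chord is in second inversion, so the figured bass is 43.

ii43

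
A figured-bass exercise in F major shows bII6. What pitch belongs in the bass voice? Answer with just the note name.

Bb

bII in F major has root Gb; the chord is Gb-Bb-Db.
The figure 6 means first inversion — the third is in the bass.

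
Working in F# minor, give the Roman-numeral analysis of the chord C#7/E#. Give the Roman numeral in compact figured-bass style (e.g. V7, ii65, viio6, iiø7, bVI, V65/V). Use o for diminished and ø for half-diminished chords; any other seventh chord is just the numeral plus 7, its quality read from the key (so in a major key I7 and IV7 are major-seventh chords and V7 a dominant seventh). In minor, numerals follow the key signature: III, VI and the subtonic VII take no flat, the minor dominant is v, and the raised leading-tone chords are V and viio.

V65

The pitches C#-E#-G#-B form a dominant seventh chord rooted on C#.
In F# minor, C# is the dominant; the diatonic dominant seventh chord there is V7.
With E# in the bass the chord is in first inversion, so the figured bass is 65.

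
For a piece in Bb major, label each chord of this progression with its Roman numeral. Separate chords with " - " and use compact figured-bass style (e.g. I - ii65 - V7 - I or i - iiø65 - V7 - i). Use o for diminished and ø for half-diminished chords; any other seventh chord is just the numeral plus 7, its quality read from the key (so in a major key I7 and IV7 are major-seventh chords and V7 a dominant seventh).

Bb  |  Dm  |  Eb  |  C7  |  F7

I - iii - IV - V7/V - V7

Bb has root Bb, degree 1 in Bb major, so I.
Dm: root D is the mediant; minor triad there is iii.
Eb: major triad on Eb = scale degree 4 → IV.
C7: chromatic; C is V of V, so V7/V.
F7: dominant seventh chord on F = scale degree 5 → V7.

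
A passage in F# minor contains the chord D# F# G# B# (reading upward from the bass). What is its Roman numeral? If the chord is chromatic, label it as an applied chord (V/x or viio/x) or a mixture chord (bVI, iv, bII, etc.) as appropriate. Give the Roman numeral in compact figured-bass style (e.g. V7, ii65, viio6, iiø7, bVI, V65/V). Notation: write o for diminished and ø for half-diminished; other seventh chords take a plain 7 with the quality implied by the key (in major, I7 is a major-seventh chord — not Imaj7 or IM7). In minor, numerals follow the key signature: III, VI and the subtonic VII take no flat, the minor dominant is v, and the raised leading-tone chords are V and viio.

V43/V

Stacked in thirds the chord is G#-B#-D#-F#: a dominant seventh chord on G#.
G# is not a diatonic chord root with this quality in F# minor, but it lies a perfect fifth above C# (V), so the chord functions as an applied dominant of V.
With D# in the bass the chord is in second inversion, so the figured bass is 43.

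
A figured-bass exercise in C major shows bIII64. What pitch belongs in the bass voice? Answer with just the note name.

Bb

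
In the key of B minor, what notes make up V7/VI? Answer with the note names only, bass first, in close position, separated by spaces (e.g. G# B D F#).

D F# A C

The slash means an applied dominant: we want the dominant of VI. In B minor, VI is G major, and its dominant is built on D.
Building a dominant seventh chord on D gives D-F#-A-C.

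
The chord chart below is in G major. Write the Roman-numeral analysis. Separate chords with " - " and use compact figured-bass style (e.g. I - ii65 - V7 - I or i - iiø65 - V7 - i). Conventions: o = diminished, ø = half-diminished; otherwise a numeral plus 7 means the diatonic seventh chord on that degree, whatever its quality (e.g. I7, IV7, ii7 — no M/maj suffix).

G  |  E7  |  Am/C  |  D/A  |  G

I - V7/ii - ii6 - V64 - I

G has root G, degree 1 in G major, so I.
E7: a dominant seventh chord on E, the applied dominant of ii → V7/ii.
Am/C: minor triad on A = scale degree 2 → ii6.
D/A: root D is the dominant; major triad there is V64.
G: root G is the tonic; major triad there is I.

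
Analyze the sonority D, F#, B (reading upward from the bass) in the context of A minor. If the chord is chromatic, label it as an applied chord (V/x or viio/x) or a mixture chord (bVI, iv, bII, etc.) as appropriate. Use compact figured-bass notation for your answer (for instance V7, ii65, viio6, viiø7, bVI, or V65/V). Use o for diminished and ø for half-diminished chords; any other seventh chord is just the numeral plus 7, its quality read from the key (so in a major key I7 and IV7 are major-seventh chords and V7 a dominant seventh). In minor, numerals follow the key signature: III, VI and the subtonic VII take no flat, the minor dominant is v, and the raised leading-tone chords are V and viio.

The pitches B-D-F# form a minor triad rooted on B.
B is the second degree of A minor. This is the minor supertonic, borrowed from the parallel major (the Dorian ii).
With D in the bass the chord is in first inversion, so the figured bass is 6.

ii6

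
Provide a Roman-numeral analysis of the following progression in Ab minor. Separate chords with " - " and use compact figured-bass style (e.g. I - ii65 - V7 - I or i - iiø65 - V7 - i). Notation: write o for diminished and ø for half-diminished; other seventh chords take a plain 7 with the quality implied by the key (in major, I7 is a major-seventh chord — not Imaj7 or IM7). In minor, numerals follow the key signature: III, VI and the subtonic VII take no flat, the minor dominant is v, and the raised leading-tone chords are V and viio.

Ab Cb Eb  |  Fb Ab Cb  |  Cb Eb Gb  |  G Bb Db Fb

i - VI - III - viio7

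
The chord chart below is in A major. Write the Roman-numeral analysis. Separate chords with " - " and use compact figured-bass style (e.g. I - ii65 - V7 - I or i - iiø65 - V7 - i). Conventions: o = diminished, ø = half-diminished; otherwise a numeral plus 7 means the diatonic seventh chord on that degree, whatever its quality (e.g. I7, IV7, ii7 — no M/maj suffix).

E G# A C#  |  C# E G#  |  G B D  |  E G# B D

I43 - iii - bVII - V7

E-G#-A-C#: major seventh chord on A = scale degree 1 → I43.
C#-E-G# has root C#, degree 3 in A major, so iii.
G-B-D: G with this quality isn't in the key; it's bVII, borrowed from the parallel minor.
E-G#-B-D has root E, degree 5 in A major, so V7.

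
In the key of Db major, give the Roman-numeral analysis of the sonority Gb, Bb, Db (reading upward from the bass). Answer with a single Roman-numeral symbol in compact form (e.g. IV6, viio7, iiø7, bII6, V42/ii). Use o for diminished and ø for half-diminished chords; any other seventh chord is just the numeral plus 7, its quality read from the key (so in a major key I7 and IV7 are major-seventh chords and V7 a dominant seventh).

The pitches Gb-Bb-Db form a major triad rooted on Gb.
In Db major, Gb is the subdominant; the diatonic major triad there is IV.

IV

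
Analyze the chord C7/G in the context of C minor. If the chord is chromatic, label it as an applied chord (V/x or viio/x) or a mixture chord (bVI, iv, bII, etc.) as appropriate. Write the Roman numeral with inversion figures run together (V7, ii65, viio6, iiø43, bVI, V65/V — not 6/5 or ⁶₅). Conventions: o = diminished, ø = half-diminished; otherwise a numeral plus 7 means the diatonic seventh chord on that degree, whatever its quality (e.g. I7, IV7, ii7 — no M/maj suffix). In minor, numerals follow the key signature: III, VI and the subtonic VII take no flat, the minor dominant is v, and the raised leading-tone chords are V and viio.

The pitches C-E-G-Bb form a dominant seventh chord rooted on C.
C is not a diatonic chord root with this quality in C minor, but it lies a perfect fifth above F (iv), so the chord functions as an applied dominant of iv.
With G in the bass the chord is in second inversion, so the figured bass is 43.

V43/iv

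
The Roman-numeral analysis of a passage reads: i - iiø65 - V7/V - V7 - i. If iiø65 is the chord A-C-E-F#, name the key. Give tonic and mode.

E minor

The chord F#m7b5/A is a half-diminished seventh chord rooted on F#; its label is iiø65.
iiø65 on F# implies F# is the supertonic; that puts the tonic at E, and the lowercase numeral fits minor mode.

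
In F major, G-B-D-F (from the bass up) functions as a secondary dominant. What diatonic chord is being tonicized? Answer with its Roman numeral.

V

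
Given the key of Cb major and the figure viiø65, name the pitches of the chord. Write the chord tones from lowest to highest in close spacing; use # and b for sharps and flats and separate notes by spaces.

In Cb major, scale degree 7 is Bb, and the diatonic chord built there is a half-diminished seventh chord.
Stacking thirds from Bb gives Bb-Db-Fb-Ab.
The figured bass 65 indicates first inversion, placing the third (Db) in the bass: Db-Fb-Ab-Bb.

Db Fb Ab Bb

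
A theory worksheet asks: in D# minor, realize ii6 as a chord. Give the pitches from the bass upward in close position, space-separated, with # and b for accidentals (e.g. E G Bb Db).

ii6 is the minor supertonic, borrowed from the parallel major (the Dorian ii). In D# minor that root is E#.
So the chord is E#-G#-B#, a minor triad.
With the 6 figure the chord is in first inversion; from the bass G# upward in close position it reads G#-B#-E#.

G# B# E#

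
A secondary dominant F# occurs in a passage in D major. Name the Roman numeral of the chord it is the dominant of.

vi

The chord is a major triad on F#.
A dominant resolves down a perfect fifth: F# → B. In D major, B is scale degree 6, i.e. vi.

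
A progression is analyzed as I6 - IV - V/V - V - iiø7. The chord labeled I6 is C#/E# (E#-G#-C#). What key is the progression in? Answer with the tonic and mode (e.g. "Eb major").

The chord C#/E# is a major triad rooted on C#; its label is I6.
If C# is scale degree 1 and the mode makes that degree carry a major triad, the tonic is C# and the mode is major.

C# major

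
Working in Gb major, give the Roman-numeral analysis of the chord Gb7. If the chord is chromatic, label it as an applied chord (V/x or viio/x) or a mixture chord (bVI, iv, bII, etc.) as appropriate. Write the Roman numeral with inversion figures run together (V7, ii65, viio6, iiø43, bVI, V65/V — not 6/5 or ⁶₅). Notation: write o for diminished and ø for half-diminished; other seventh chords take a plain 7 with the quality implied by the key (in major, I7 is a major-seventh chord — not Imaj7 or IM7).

Stacked in thirds the chord is Gb-Bb-Db-Fb: a dominant seventh chord on Gb.
Gb is not a diatonic chord root with this quality in Gb major, but it lies a perfect fifth above Cb (IV), so the chord functions as an applied dominant of IV.

V7/IV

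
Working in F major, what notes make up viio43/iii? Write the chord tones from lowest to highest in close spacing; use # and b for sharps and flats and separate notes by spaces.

The slash marks an applied leading-tone chord: viio of iii. In F major, iii is A, so the leading tone to it is G#, a half step below.
Building a fully diminished seventh chord on G# gives G#-B-D-F.
With the 43 figure the chord is in second inversion; from the bass D upward in close position it reads D-F-G#-B.

D F G# B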